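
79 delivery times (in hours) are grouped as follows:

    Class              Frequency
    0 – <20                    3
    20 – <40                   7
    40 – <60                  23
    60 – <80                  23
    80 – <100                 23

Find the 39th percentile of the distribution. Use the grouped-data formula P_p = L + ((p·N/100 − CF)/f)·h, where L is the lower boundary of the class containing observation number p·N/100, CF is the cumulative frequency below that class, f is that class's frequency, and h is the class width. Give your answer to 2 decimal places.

58.10

N = 79; target position k = 39/100 · 79 = 30.81.
Cumulative frequencies: 3, 10, 33, 56, 79.
Observation 30.81 falls in the class 40 – <60.
L = 40, CF = 10, f = 23, h = 20.
P39 = 40 + ((30.81 − 10)/23)·20 = 40 + 18.0957 = 58.0957.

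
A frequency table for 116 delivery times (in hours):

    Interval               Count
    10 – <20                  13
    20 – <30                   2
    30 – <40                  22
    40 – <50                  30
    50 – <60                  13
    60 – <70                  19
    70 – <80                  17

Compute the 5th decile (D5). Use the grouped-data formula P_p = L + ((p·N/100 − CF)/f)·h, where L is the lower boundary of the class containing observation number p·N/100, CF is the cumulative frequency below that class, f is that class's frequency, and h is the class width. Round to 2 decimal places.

N = 116; target position k = 50/100 · 116 = 58.
Cumulative frequencies: 13, 15, 37, 67, 80, 99, 116.
Observation 58 falls in the class 40 – <50.
L = 40, CF = 37, f = 30, h = 10.
P50 = 40 + ((58 − 37)/30)·10 = 40 + 7 = 47.

47.00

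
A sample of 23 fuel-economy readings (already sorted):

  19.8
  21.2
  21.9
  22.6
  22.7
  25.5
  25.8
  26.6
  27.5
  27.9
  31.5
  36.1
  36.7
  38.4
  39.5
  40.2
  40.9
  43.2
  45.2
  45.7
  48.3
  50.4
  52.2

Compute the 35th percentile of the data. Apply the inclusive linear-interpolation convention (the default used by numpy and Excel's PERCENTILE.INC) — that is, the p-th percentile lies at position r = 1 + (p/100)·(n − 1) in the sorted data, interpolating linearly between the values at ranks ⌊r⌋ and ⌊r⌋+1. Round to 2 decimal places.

27.23

n = 23.
r = 1 + (35/100)·(23 − 1) = 1 + 7.7 = 8.7.
Rank 8 is 26.6 and rank 9 is 27.5.
Interpolate: 26.6 + 0.7·(27.5 − 26.6) = 26.6 + 0.7·0.9 = 27.23.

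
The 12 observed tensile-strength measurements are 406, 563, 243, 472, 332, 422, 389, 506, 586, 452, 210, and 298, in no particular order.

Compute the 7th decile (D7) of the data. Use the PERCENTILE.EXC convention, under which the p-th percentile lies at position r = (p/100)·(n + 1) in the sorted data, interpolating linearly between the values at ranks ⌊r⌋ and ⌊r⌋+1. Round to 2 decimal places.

475.40

Sorted: 210, 243, 298, 332, 389, 406, 422, 452, 472, 506, 563, 586.
n = 12.
r = (70/100)·(12 + 1) = 9.1.
Rank 9 is 472 and rank 10 is 506.
Interpolate: 472 + 0.1·(506 − 472) = 472 + 0.1·34 = 475.4.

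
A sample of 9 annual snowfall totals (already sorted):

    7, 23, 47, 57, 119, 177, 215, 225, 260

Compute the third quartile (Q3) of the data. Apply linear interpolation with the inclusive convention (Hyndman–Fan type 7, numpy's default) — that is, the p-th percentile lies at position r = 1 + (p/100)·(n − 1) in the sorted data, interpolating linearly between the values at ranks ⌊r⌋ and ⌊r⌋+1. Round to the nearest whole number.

n = 9.
r = 1 + (75/100)·(9 − 1) = 1 + 6 = 7.
r is an integer, so P75 is the value at rank 7: 215.

215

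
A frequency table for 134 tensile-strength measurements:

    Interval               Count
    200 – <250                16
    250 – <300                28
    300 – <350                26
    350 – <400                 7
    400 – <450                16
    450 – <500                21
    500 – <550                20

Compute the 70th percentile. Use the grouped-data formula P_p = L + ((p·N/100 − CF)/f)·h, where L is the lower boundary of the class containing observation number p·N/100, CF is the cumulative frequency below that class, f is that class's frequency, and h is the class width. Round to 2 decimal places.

451.90

N = 134; target position k = 70/100 · 134 = 93.8.
Cumulative frequencies: 16, 44, 70, 77, 93, 114, 134.
Observation 93.8 falls in the class 450 – <500.
L = 450, CF = 93, f = 21, h = 50.
P70 = 450 + ((93.8 − 93)/21)·50 = 450 + 1.90476 = 451.905.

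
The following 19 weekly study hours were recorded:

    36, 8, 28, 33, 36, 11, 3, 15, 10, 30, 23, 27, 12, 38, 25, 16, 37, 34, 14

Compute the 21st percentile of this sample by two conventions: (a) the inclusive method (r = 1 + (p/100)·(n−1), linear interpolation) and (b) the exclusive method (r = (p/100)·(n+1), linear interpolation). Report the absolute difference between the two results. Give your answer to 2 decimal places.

Sorted: 3, 8, 10, 11, 12, 14, 15, 16, 23, 25, 27, 28, 30, 33, 34, 36, 36, 37, 38.
n = 19.
(a) r = 4.78; between ranks 4 (11) and 5 (12): 11.78.
(b) r = 4.2; between ranks 4 (11) and 5 (12): 11.2.
|11.78 − 11.2| = 0.58.

0.58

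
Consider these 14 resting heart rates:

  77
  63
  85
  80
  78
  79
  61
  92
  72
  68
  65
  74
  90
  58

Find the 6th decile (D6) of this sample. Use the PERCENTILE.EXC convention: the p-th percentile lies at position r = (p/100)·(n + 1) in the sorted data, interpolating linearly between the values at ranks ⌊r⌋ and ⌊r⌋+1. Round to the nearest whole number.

Sorted: 58, 61, 63, 65, 68, 72, 74, 77, 78, 79, 80, 85, 90, 92.
n = 14.
r = (60/100)·(14 + 1) = 9.
r is an integer, so P60 is the value at rank 9: 78.

78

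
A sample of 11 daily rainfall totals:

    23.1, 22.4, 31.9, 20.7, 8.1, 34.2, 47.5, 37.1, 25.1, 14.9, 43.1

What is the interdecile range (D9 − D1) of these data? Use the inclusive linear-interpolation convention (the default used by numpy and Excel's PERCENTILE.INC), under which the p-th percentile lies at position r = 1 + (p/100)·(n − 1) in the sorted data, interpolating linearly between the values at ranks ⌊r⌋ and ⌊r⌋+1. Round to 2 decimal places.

28.20

Sorted: 8.1, 14.9, 20.7, 22.4, 23.1, 25.1, 31.9, 34.2, 37.1, 43.1, 47.5.
n = 11.
P10: r = 2 (integer) → 14.9.
P90: r = 10 (integer) → 43.1.
Difference: 43.1 − 14.9 = 28.2.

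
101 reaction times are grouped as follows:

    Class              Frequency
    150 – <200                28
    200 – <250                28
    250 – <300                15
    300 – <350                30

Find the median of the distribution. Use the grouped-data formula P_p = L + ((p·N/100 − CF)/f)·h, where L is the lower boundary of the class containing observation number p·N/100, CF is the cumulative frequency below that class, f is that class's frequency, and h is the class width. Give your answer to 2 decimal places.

N = 101; target position k = 50/100 · 101 = 50.5.
Cumulative frequencies: 28, 56, 71, 101.
Observation 50.5 falls in the class 200 – <250.
L = 200, CF = 28, f = 28, h = 50.
P50 = 200 + ((50.5 − 28)/28)·50 = 200 + 40.1786 = 240.179.

240.18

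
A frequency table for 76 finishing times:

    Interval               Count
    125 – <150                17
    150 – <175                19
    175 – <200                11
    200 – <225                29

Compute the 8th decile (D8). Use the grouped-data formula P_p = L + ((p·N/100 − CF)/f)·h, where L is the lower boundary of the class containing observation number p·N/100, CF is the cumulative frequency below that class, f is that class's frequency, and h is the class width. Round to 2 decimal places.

N = 76; target position k = 80/100 · 76 = 60.8.
Cumulative frequencies: 17, 36, 47, 76.
Observation 60.8 falls in the class 200 – <225.
L = 200, CF = 47, f = 29, h = 25.
P80 = 200 + ((60.8 − 47)/29)·25 = 200 + 11.8966 = 211.897.

211.90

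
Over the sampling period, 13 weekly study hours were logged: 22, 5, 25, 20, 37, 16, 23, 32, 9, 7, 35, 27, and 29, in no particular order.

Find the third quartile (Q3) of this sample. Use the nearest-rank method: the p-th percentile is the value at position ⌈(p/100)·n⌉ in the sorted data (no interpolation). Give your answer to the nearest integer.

29

Sorted: 5, 7, 9, 16, 20, 22, 23, 25, 27, 29, 32, 35, 37.
n = 13.
Position = ⌈75/100 · 13⌉ = ⌈9.75⌉ = 10.
The value at rank 10 is 29.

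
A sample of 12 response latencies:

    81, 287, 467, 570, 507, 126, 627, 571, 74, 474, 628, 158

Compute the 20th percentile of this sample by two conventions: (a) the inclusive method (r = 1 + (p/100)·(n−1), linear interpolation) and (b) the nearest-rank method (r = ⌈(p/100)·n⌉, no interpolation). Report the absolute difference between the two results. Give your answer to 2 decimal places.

6.40

Sorted: 74, 81, 126, 158, 287, 467, 474, 507, 570, 571, 627, 628.
n = 12.
(a) r = 3.2; between ranks 3 (126) and 4 (158): 132.4.
(b) the nearest-rank method: rank 3 → 126.
|132.4 − 126| = 6.4.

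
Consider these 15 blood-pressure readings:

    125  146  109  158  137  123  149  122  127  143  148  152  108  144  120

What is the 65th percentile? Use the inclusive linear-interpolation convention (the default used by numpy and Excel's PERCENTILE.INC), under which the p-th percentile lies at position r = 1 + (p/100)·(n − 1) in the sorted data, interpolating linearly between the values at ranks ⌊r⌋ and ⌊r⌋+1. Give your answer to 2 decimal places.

Sorted: 108, 109, 120, 122, 123, 125, 127, 137, 143, 144, 146, 148, 149, 152, 158.
n = 15.
r = 1 + (65/100)·(15 − 1) = 1 + 9.1 = 10.1.
Rank 10 is 144 and rank 11 is 146.
Interpolate: 144 + 0.1·(146 − 144) = 144 + 0.1·2 = 144.2.

144.20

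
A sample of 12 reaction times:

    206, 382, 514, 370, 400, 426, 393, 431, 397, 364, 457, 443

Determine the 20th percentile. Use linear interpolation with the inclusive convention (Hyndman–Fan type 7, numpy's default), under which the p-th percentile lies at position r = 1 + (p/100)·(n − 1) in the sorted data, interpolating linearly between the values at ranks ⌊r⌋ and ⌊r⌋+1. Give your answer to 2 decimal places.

Sorted: 206, 364, 370, 382, 393, 397, 400, 426, 431, 443, 457, 514.
n = 12.
r = 1 + (20/100)·(12 − 1) = 1 + 2.2 = 3.2.
Rank 3 is 370 and rank 4 is 382.
Interpolate: 370 + 0.2·(382 − 370) = 370 + 0.2·12 = 372.4.

372.40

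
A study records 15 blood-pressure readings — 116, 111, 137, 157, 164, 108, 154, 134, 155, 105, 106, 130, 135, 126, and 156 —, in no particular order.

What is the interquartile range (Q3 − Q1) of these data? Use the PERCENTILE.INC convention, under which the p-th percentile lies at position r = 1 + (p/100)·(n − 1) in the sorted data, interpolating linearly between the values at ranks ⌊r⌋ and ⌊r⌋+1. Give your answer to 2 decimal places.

41.00

Sorted: 105, 106, 108, 111, 116, 126, 130, 134, 135, 137, 154, 155, 156, 157, 164.
n = 15.
P25: r = 4.5; ranks 4–5 are 111, 116; interpolating gives 113.5.
P75: r = 11.5; ranks 11–12 are 154, 155; interpolating gives 154.5.
Difference: 154.5 − 113.5 = 41.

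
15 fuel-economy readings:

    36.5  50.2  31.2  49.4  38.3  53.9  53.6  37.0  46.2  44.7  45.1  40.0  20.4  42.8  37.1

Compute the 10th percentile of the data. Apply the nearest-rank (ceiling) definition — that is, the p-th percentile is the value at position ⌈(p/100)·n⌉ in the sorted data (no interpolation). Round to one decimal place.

31.2

Sorted: 20.4, 31.2, 36.5, 37.0, 37.1, 38.3, 40.0, 42.8, 44.7, 45.1, 46.2, 49.4, 50.2, 53.6, 53.9.
n = 15.
Position = ⌈10/100 · 15⌉ = ⌈1.5⌉ = 2.
The value at rank 2 is 31.2.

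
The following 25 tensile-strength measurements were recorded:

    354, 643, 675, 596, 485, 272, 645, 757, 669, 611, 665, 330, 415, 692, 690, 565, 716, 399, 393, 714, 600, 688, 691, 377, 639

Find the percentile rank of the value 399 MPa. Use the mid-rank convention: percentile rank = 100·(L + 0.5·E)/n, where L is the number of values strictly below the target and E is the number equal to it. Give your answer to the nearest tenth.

Sorted: 272, 330, 354, 377, 393, 399, 415, 485, 565, 596, 600, 611, 639, 643, 645, 665, 669, 675, 688, 690, 691, 692, 714, 716, 757.
Count below 399: L = 5; count equal: E = 1; n = 25.
Percentile rank = 100·(5 + 0.5·1)/25 = 100·5.5/25 = 22.

22.0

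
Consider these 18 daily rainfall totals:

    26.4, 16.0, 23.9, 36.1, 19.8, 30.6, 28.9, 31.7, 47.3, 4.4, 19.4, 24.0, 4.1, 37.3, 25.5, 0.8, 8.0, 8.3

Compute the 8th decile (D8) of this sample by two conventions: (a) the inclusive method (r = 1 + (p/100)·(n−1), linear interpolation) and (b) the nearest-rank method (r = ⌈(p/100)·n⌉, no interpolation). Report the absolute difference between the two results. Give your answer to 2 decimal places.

0.44

Sorted: 0.8, 4.1, 4.4, 8.0, 8.3, 16.0, 19.4, 19.8, 23.9, 24.0, 25.5, 26.4, 28.9, 30.6, 31.7, 36.1, 37.3, 47.3.
n = 18.
(a) r = 14.6; between ranks 14 (30.6) and 15 (31.7): 31.26.
(b) the nearest-rank method: rank 15 → 31.7.
|31.26 − 31.7| = 0.44.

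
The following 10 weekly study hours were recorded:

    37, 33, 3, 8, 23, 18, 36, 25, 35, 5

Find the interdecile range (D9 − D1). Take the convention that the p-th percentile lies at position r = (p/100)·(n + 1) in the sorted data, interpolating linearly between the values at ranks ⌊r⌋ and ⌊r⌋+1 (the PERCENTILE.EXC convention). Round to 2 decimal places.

33.70

Sorted: 3, 5, 8, 18, 23, 25, 33, 35, 36, 37.
n = 10.
P10: r = 1.1; ranks 1–2 are 3, 5; interpolating gives 3.2.
P90: r = 9.9; ranks 9–10 are 36, 37; interpolating gives 36.9.
Difference: 36.9 − 3.2 = 33.7.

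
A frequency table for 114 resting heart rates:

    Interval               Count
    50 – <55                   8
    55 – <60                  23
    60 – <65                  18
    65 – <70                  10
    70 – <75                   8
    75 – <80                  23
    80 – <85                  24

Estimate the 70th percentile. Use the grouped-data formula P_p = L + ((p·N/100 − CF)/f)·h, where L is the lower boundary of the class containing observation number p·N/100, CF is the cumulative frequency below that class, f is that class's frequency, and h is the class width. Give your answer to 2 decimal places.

N = 114; target position k = 70/100 · 114 = 79.8.
Cumulative frequencies: 8, 31, 49, 59, 67, 90, 114.
Observation 79.8 falls in the class 75 – <80.
L = 75, CF = 67, f = 23, h = 5.
P70 = 75 + ((79.8 − 67)/23)·5 = 75 + 2.78261 = 77.7826.

77.78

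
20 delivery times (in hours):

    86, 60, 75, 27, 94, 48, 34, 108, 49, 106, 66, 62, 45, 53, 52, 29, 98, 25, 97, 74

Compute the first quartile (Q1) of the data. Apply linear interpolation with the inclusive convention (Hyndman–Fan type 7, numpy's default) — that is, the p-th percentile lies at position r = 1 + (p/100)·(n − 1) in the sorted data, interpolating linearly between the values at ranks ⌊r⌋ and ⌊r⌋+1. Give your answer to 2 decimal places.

Sorted: 25, 27, 29, 34, 45, 48, 49, 52, 53, 60, 62, 66, 74, 75, 86, 94, 97, 98, 106, 108.
n = 20.
r = 1 + (25/100)·(20 − 1) = 1 + 4.75 = 5.75.
Rank 5 is 45 and rank 6 is 48.
Interpolate: 45 + 0.75·(48 − 45) = 45 + 0.75·3 = 47.25.

47.25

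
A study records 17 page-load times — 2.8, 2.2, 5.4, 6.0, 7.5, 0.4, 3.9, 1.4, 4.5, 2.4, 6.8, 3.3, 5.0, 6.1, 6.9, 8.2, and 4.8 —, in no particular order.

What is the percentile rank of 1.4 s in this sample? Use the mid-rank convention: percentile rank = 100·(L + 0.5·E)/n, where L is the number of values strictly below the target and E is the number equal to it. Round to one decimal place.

8.8

Sorted: 0.4, 1.4, 2.2, 2.4, 2.8, 3.3, 3.9, 4.5, 4.8, 5.0, 5.4, 6.0, 6.1, 6.8, 6.9, 7.5, 8.2.
Count below 1.4: L = 1; count equal: E = 1; n = 17.
Percentile rank = 100·(1 + 0.5·1)/17 = 100·1.5/17 = 8.824.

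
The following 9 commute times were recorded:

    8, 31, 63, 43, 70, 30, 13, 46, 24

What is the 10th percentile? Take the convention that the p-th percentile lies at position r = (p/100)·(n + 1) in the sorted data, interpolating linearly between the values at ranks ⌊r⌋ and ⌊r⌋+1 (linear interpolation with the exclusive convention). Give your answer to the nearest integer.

Sorted: 8, 13, 24, 30, 31, 43, 46, 63, 70.
n = 9.
r = (10/100)·(9 + 1) = 1.
r is an integer, so P10 is the value at rank 1: 8.

8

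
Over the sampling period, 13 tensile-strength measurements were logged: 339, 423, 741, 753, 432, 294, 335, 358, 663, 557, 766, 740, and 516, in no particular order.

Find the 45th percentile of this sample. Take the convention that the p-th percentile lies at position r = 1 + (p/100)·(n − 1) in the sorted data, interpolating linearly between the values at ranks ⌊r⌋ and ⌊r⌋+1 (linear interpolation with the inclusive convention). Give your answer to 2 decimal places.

Sorted: 294, 335, 339, 358, 423, 432, 516, 557, 663, 740, 741, 753, 766.
n = 13.
r = 1 + (45/100)·(13 − 1) = 1 + 5.4 = 6.4.
Rank 6 is 432 and rank 7 is 516.
Interpolate: 432 + 0.4·(516 − 432) = 432 + 0.4·84 = 465.6.

465.60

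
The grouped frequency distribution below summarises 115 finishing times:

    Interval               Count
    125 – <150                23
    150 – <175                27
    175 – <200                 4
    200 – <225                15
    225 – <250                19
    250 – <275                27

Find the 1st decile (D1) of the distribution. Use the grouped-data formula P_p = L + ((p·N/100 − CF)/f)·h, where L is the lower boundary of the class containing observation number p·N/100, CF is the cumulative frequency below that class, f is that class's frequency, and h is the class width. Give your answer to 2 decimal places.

137.50

N = 115; target position k = 10/100 · 115 = 11.5.
Cumulative frequencies: 23, 50, 54, 69, 88, 115.
Observation 11.5 falls in the class 125 – <150.
L = 125, CF = 0, f = 23, h = 25.
P10 = 125 + ((11.5 − 0)/23)·25 = 125 + 12.5 = 137.5.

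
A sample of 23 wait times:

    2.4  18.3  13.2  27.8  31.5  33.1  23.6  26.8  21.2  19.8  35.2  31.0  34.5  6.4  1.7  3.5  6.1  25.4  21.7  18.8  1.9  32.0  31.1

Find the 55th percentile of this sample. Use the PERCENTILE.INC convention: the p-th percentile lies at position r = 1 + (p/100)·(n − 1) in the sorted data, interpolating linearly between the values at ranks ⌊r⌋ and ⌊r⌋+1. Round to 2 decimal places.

Sorted: 1.7, 1.9, 2.4, 3.5, 6.1, 6.4, 13.2, 18.3, 18.8, 19.8, 21.2, 21.7, 23.6, 25.4, 26.8, 27.8, 31.0, 31.1, 31.5, 32.0, 33.1, 34.5, 35.2.
n = 23.
r = 1 + (55/100)·(23 − 1) = 1 + 12.1 = 13.1.
Rank 13 is 23.6 and rank 14 is 25.4.
Interpolate: 23.6 + 0.1·(25.4 − 23.6) = 23.6 + 0.1·1.8 = 23.78.

23.78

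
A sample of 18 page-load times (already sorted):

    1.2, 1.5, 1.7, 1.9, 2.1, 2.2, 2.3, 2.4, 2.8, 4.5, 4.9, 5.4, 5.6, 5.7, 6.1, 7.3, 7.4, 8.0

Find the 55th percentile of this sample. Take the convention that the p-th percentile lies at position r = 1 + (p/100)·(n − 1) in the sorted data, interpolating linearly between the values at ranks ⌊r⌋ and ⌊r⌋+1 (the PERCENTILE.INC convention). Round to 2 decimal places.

4.64

n = 18.
r = 1 + (55/100)·(18 − 1) = 1 + 9.35 = 10.35.
Rank 10 is 4.5 and rank 11 is 4.9.
Interpolate: 4.5 + 0.35·(4.9 − 4.5) = 4.5 + 0.35·0.4 = 4.64.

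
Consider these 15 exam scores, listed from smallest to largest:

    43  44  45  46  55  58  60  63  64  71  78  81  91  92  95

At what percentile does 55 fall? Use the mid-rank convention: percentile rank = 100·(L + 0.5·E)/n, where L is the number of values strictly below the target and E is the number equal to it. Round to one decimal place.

30.0

Count below 55: L = 4; count equal: E = 1; n = 15.
Percentile rank = 100·(4 + 0.5·1)/15 = 100·4.5/15 = 30.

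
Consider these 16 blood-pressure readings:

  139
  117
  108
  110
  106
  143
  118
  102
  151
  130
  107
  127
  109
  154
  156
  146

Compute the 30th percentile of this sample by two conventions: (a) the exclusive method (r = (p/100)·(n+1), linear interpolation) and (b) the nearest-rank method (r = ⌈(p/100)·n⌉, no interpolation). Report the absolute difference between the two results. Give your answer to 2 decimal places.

0.10

Sorted: 102, 106, 107, 108, 109, 110, 117, 118, 127, 130, 139, 143, 146, 151, 154, 156.
n = 16.
(a) r = 5.1; between ranks 5 (109) and 6 (110): 109.1.
(b) the nearest-rank method: rank 5 → 109.
|109.1 − 109| = 0.1.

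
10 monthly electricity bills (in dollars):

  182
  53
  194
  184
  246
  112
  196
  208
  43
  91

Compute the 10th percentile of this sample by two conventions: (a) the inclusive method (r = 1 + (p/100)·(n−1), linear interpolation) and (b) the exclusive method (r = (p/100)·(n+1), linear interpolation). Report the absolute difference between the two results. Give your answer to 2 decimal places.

8.00

Sorted: 43, 53, 91, 112, 182, 184, 194, 196, 208, 246.
n = 10.
(a) r = 1.9; between ranks 1 (43) and 2 (53): 52.
(b) r = 1.1; between ranks 1 (43) and 2 (53): 44.
|52 − 44| = 8.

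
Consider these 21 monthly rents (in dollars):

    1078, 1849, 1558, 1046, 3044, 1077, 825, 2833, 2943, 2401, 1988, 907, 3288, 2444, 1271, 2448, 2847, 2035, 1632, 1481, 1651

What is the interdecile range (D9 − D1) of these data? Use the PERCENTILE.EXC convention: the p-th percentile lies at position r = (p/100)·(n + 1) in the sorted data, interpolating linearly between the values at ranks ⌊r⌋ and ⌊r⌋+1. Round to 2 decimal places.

Sorted: 825, 907, 1046, 1077, 1078, 1271, 1481, 1558, 1632, 1651, 1849, 1988, 2035, 2401, 2444, 2448, 2833, 2847, 2943, 3044, 3288.
n = 21.
P10: r = 2.2; ranks 2–3 are 907, 1046; interpolating gives 934.8.
P90: r = 19.8; ranks 19–20 are 2943, 3044; interpolating gives 3023.8.
Difference: 3023.8 − 934.8 = 2089.

2089.00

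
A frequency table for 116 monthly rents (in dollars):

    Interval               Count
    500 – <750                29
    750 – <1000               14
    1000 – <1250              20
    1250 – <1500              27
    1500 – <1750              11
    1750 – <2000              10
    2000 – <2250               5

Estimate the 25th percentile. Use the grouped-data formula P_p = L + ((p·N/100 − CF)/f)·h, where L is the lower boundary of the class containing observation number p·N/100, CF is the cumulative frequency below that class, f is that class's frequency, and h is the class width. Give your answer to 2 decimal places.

N = 116; target position k = 25/100 · 116 = 29.
Cumulative frequencies: 29, 43, 63, 90, 101, 111, 116.
Observation 29 falls in the class 500 – <750.
L = 500, CF = 0, f = 29, h = 250.
P25 = 500 + ((29 − 0)/29)·250 = 500 + 250 = 750.

750.00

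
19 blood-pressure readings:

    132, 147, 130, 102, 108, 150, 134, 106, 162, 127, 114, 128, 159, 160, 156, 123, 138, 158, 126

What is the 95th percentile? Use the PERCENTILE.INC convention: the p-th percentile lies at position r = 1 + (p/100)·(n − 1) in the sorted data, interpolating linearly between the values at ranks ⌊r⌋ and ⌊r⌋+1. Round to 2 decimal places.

160.20

Sorted: 102, 106, 108, 114, 123, 126, 127, 128, 130, 132, 134, 138, 147, 150, 156, 158, 159, 160, 162.
n = 19.
r = 1 + (95/100)·(19 − 1) = 1 + 17.1 = 18.1.
Rank 18 is 160 and rank 19 is 162.
Interpolate: 160 + 0.1·(162 − 160) = 160 + 0.1·2 = 160.2.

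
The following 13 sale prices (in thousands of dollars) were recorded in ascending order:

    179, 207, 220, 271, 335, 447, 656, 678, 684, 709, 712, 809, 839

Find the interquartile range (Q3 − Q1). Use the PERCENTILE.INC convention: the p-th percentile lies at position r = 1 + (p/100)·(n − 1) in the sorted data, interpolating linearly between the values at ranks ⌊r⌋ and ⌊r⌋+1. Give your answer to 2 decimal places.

n = 13.
P25: r = 4 (integer) → 271.
P75: r = 10 (integer) → 709.
Difference: 709 − 271 = 438.

438.00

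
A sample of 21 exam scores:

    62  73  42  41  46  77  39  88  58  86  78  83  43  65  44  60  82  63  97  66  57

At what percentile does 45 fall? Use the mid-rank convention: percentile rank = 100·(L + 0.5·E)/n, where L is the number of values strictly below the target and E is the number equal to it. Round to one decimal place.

Sorted: 39, 41, 42, 43, 44, 46, 57, 58, 60, 62, 63, 65, 66, 73, 77, 78, 82, 83, 86, 88, 97.
Count below 45: L = 5; count equal: E = 0; n = 21.
Percentile rank = 100·(5 + 0.5·0)/21 = 100·5/21 = 23.81.

23.8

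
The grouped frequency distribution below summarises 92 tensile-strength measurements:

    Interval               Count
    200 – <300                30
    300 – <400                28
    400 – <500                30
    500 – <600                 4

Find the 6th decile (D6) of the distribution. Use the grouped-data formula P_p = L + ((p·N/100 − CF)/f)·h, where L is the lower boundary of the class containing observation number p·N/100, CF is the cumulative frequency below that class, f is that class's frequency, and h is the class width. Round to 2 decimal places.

390.00

N = 92; target position k = 60/100 · 92 = 55.2.
Cumulative frequencies: 30, 58, 88, 92.
Observation 55.2 falls in the class 300 – <400.
L = 300, CF = 30, f = 28, h = 100.
P60 = 300 + ((55.2 − 30)/28)·100 = 300 + 90 = 390.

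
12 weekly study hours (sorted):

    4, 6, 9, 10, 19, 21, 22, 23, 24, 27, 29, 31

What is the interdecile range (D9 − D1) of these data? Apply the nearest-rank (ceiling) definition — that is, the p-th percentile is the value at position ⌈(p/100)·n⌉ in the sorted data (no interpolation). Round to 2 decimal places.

n = 12.
P10: rank ⌈10/100·12⌉ = 2 → 6.
P90: rank ⌈90/100·12⌉ = 11 → 29.
Difference: 29 − 6 = 23.

23.00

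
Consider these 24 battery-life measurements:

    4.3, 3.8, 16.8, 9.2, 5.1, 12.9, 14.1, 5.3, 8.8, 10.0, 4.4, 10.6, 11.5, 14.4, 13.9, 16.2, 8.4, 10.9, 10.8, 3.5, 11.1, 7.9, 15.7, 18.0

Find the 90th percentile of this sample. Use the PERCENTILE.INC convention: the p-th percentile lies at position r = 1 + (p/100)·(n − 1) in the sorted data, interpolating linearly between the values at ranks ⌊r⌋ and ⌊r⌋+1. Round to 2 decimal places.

Sorted: 3.5, 3.8, 4.3, 4.4, 5.1, 5.3, 7.9, 8.4, 8.8, 9.2, 10.0, 10.6, 10.8, 10.9, 11.1, 11.5, 12.9, 13.9, 14.1, 14.4, 15.7, 16.2, 16.8, 18.0.
n = 24.
r = 1 + (90/100)·(24 − 1) = 1 + 20.7 = 21.7.
Rank 21 is 15.7 and rank 22 is 16.2.
Interpolate: 15.7 + 0.7·(16.2 − 15.7) = 15.7 + 0.7·0.5 = 16.05.

16.05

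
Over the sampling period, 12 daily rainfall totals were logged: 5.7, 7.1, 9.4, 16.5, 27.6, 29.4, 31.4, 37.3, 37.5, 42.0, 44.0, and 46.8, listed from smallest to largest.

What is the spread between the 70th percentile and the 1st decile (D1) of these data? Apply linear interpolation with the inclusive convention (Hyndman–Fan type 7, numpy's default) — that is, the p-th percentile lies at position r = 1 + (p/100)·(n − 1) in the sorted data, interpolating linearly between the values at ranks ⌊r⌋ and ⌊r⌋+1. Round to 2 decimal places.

30.11

n = 12.
P10: r = 2.1; ranks 2–3 are 7.1, 9.4; interpolating gives 7.33.
P70: r = 8.7; ranks 8–9 are 37.3, 37.5; interpolating gives 37.44.
Difference: 37.44 − 7.33 = 30.11.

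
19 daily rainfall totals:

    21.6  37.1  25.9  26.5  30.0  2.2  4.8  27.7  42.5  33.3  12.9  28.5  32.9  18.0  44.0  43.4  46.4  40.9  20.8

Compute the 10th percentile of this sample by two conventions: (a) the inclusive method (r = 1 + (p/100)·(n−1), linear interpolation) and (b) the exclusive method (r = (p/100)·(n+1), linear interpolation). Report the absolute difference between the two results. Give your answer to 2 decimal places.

Sorted: 2.2, 4.8, 12.9, 18.0, 20.8, 21.6, 25.9, 26.5, 27.7, 28.5, 30.0, 32.9, 33.3, 37.1, 40.9, 42.5, 43.4, 44.0, 46.4.
n = 19.
(a) r = 2.8; between ranks 2 (4.8) and 3 (12.9): 11.28.
(b) r = 2 → value at rank 2 = 4.8.
|11.28 − 4.8| = 6.48.

6.48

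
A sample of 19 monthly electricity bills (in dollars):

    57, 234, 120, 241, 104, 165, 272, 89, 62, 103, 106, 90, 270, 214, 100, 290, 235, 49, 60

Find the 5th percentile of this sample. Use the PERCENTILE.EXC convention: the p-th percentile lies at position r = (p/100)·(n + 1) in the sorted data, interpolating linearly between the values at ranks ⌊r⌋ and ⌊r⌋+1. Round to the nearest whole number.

49

Sorted: 49, 57, 60, 62, 89, 90, 100, 103, 104, 106, 120, 165, 214, 234, 235, 241, 270, 272, 290.
n = 19.
r = (5/100)·(19 + 1) = 1.
r is an integer, so P5 is the value at rank 1: 49.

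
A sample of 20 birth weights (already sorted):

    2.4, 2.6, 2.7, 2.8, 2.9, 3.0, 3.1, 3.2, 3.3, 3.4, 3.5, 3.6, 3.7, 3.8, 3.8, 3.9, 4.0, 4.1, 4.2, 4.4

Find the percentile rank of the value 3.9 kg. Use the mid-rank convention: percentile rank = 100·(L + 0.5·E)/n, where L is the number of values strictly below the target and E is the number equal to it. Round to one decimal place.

Count below 3.9: L = 15; count equal: E = 1; n = 20.
Percentile rank = 100·(15 + 0.5·1)/20 = 100·15.5/20 = 77.5.

77.5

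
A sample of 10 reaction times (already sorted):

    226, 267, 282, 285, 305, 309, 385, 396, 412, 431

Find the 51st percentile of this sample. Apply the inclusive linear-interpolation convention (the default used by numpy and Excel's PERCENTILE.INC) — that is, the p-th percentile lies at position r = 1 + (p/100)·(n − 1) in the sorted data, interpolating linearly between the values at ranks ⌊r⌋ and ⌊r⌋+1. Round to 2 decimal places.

307.36

n = 10.
r = 1 + (51/100)·(10 − 1) = 1 + 4.59 = 5.59.
Rank 5 is 305 and rank 6 is 309.
Interpolate: 305 + 0.59·(309 − 305) = 305 + 0.59·4 = 307.36.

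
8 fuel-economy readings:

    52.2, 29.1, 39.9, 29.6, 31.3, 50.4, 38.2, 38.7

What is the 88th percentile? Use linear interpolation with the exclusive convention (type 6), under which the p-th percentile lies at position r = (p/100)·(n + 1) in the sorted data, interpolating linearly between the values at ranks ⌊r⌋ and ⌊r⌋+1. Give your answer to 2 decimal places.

52.06

Sorted: 29.1, 29.6, 31.3, 38.2, 38.7, 39.9, 50.4, 52.2.
n = 8.
r = (88/100)·(8 + 1) = 7.92.
Rank 7 is 50.4 and rank 8 is 52.2.
Interpolate: 50.4 + 0.92·(52.2 − 50.4) = 50.4 + 0.92·1.8 = 52.056.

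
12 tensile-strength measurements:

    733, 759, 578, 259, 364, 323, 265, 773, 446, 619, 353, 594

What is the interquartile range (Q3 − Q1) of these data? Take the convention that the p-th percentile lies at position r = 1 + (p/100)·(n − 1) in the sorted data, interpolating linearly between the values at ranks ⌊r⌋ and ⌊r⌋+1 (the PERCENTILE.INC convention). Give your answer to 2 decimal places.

302.00

Sorted: 259, 265, 323, 353, 364, 446, 578, 594, 619, 733, 759, 773.
n = 12.
P25: r = 3.75; ranks 3–4 are 323, 353; interpolating gives 345.5.
P75: r = 9.25; ranks 9–10 are 619, 733; interpolating gives 647.5.
Difference: 647.5 − 345.5 = 302.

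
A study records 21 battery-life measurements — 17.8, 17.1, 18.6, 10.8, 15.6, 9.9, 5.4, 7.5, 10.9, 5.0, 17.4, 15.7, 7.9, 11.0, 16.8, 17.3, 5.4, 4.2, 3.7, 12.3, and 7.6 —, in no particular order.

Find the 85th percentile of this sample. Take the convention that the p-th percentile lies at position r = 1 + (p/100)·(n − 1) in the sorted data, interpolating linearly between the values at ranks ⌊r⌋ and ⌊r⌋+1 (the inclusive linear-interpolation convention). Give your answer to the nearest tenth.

Sorted: 3.7, 4.2, 5.0, 5.4, 5.4, 7.5, 7.6, 7.9, 9.9, 10.8, 10.9, 11.0, 12.3, 15.6, 15.7, 16.8, 17.1, 17.3, 17.4, 17.8, 18.6.
n = 21.
r = 1 + (85/100)·(21 − 1) = 1 + 17 = 18.
r is an integer, so P85 is the value at rank 18: 17.3.

17.3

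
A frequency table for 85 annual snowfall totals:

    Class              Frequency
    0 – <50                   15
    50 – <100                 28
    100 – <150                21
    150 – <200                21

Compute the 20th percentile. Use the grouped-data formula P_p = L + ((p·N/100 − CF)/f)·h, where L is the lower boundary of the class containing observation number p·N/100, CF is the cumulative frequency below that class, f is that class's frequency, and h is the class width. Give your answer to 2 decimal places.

53.57

N = 85; target position k = 20/100 · 85 = 17.
Cumulative frequencies: 15, 43, 64, 85.
Observation 17 falls in the class 50 – <100.
L = 50, CF = 15, f = 28, h = 50.
P20 = 50 + ((17 − 15)/28)·50 = 50 + 3.57143 = 53.5714.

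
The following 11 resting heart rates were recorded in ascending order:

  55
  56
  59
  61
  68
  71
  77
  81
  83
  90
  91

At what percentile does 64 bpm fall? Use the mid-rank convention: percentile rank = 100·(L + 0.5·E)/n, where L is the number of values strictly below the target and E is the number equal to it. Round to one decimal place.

36.4

Count below 64: L = 4; count equal: E = 0; n = 11.
Percentile rank = 100·(4 + 0.5·0)/11 = 100·4/11 = 36.36.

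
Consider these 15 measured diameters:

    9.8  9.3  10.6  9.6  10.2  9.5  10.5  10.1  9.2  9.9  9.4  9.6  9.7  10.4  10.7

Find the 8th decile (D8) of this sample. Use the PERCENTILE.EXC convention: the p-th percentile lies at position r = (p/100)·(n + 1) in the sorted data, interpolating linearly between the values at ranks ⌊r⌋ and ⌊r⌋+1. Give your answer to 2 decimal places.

10.48

Sorted: 9.2, 9.3, 9.4, 9.5, 9.6, 9.6, 9.7, 9.8, 9.9, 10.1, 10.2, 10.4, 10.5, 10.6, 10.7.
n = 15.
r = (80/100)·(15 + 1) = 12.8.
Rank 12 is 10.4 and rank 13 is 10.5.
Interpolate: 10.4 + 0.8·(10.5 − 10.4) = 10.4 + 0.8·0.1 = 10.48.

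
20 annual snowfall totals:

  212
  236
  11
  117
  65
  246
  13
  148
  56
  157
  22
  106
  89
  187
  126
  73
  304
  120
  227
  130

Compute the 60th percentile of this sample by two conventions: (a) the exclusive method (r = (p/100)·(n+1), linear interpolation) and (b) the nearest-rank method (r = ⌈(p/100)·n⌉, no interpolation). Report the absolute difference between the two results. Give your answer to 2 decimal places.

Sorted: 11, 13, 22, 56, 65, 73, 89, 106, 117, 120, 126, 130, 148, 157, 187, 212, 227, 236, 246, 304.
n = 20.
(a) r = 12.6; between ranks 12 (130) and 13 (148): 140.8.
(b) the nearest-rank method: rank 12 → 130.
|140.8 − 130| = 10.8.

10.80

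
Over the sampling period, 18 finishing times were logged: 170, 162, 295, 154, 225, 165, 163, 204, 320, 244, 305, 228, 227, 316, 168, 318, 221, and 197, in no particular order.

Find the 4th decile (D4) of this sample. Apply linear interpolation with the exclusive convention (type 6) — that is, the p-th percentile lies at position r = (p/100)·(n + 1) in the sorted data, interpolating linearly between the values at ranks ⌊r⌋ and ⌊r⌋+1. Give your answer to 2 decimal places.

201.20

Sorted: 154, 162, 163, 165, 168, 170, 197, 204, 221, 225, 227, 228, 244, 295, 305, 316, 318, 320.
n = 18.
r = (40/100)·(18 + 1) = 7.6.
Rank 7 is 197 and rank 8 is 204.
Interpolate: 197 + 0.6·(204 − 197) = 197 + 0.6·7 = 201.2.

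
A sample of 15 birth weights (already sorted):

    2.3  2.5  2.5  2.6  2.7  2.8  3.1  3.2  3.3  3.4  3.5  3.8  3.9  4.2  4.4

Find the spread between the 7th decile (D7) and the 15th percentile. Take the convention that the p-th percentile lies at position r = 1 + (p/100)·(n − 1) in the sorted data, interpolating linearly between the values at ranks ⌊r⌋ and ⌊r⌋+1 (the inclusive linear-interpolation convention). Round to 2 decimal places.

0.97

n = 15.
P15: r = 3.1; ranks 3–4 are 2.5, 2.6; interpolating gives 2.51.
P70: r = 10.8; ranks 10–11 are 3.4, 3.5; interpolating gives 3.48.
Difference: 3.48 − 2.51 = 0.97.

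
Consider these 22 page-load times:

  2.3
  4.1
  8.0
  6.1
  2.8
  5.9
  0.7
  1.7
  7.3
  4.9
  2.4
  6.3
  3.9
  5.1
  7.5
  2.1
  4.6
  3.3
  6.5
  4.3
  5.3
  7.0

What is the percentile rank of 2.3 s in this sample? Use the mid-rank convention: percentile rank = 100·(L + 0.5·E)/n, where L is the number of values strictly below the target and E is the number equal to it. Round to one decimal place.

15.9

Sorted: 0.7, 1.7, 2.1, 2.3, 2.4, 2.8, 3.3, 3.9, 4.1, 4.3, 4.6, 4.9, 5.1, 5.3, 5.9, 6.1, 6.3, 6.5, 7.0, 7.3, 7.5, 8.0.
Count below 2.3: L = 3; count equal: E = 1; n = 22.
Percentile rank = 100·(3 + 0.5·1)/22 = 100·3.5/22 = 15.91.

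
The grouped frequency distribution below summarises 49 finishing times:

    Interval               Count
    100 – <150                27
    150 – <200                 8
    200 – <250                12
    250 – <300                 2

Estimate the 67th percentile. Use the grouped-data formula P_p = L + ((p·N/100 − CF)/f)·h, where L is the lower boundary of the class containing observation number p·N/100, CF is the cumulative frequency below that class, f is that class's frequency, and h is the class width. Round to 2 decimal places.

N = 49; target position k = 67/100 · 49 = 32.83.
Cumulative frequencies: 27, 35, 47, 49.
Observation 32.83 falls in the class 150 – <200.
L = 150, CF = 27, f = 8, h = 50.
P67 = 150 + ((32.83 − 27)/8)·50 = 150 + 36.4375 = 186.438.

186.44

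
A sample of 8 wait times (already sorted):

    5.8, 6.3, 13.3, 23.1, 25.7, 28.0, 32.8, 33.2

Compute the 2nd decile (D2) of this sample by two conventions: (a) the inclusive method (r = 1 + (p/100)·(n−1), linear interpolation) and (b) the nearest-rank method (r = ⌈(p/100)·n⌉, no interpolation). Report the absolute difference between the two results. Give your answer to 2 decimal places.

n = 8.
(a) r = 2.4; between ranks 2 (6.3) and 3 (13.3): 9.1.
(b) the nearest-rank method: rank 2 → 6.3.
|9.1 − 6.3| = 2.8.

2.80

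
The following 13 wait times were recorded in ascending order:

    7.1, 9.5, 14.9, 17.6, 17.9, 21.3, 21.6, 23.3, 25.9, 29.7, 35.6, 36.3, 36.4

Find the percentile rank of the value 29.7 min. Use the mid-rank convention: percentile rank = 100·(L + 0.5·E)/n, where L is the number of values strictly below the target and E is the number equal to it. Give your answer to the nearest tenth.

Count below 29.7: L = 9; count equal: E = 1; n = 13.
Percentile rank = 100·(9 + 0.5·1)/13 = 100·9.5/13 = 73.08.

73.1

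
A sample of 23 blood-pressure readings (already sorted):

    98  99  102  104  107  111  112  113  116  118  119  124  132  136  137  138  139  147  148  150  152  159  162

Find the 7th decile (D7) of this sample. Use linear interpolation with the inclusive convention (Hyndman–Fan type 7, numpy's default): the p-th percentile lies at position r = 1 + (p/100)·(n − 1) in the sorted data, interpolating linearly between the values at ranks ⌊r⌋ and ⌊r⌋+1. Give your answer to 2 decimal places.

138.40

n = 23.
r = 1 + (70/100)·(23 − 1) = 1 + 15.4 = 16.4.
Rank 16 is 138 and rank 17 is 139.
Interpolate: 138 + 0.4·(139 − 138) = 138 + 0.4·1 = 138.4.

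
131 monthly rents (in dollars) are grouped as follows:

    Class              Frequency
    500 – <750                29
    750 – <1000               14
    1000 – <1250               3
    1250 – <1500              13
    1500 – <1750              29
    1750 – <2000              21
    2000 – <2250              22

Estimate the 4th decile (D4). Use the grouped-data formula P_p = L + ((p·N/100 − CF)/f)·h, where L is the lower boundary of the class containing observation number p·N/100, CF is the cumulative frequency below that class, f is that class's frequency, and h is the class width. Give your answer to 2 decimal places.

1373.08

N = 131; target position k = 40/100 · 131 = 52.4.
Cumulative frequencies: 29, 43, 46, 59, 88, 109, 131.
Observation 52.4 falls in the class 1250 – <1500.
L = 1250, CF = 46, f = 13, h = 250.
P40 = 1250 + ((52.4 − 46)/13)·250 = 1250 + 123.077 = 1373.08.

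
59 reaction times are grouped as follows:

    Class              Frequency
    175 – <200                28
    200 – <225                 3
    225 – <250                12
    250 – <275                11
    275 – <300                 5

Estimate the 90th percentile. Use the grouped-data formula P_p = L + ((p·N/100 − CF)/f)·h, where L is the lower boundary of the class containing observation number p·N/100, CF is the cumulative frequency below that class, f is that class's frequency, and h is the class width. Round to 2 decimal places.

N = 59; target position k = 90/100 · 59 = 53.1.
Cumulative frequencies: 28, 31, 43, 54, 59.
Observation 53.1 falls in the class 250 – <275.
L = 250, CF = 43, f = 11, h = 25.
P90 = 250 + ((53.1 − 43)/11)·25 = 250 + 22.9545 = 272.955.

272.95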